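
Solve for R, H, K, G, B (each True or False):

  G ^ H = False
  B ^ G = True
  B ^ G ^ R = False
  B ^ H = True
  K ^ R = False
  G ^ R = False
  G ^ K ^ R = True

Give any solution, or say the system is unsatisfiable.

R = True, H = True, K = True, G = True, B = False

G ^ H = T ^ T = False ✓
B ^ G = F ^ T = True ✓
B ^ G ^ R = F ^ T ^ T = False ✓
B ^ H = F ^ T = True ✓
K ^ R = T ^ T = False ✓
G ^ R = T ^ T = False ✓
G ^ K ^ R = T ^ T ^ T = True ✓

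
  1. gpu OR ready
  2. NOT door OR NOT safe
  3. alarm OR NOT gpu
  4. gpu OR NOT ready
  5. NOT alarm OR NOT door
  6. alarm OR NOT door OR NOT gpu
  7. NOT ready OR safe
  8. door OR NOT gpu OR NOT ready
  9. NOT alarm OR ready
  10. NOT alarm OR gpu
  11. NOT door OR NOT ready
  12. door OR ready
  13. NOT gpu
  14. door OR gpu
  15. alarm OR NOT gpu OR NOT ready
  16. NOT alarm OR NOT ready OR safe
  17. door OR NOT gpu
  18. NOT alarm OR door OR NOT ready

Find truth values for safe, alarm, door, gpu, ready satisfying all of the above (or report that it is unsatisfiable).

No satisfying assignment exists.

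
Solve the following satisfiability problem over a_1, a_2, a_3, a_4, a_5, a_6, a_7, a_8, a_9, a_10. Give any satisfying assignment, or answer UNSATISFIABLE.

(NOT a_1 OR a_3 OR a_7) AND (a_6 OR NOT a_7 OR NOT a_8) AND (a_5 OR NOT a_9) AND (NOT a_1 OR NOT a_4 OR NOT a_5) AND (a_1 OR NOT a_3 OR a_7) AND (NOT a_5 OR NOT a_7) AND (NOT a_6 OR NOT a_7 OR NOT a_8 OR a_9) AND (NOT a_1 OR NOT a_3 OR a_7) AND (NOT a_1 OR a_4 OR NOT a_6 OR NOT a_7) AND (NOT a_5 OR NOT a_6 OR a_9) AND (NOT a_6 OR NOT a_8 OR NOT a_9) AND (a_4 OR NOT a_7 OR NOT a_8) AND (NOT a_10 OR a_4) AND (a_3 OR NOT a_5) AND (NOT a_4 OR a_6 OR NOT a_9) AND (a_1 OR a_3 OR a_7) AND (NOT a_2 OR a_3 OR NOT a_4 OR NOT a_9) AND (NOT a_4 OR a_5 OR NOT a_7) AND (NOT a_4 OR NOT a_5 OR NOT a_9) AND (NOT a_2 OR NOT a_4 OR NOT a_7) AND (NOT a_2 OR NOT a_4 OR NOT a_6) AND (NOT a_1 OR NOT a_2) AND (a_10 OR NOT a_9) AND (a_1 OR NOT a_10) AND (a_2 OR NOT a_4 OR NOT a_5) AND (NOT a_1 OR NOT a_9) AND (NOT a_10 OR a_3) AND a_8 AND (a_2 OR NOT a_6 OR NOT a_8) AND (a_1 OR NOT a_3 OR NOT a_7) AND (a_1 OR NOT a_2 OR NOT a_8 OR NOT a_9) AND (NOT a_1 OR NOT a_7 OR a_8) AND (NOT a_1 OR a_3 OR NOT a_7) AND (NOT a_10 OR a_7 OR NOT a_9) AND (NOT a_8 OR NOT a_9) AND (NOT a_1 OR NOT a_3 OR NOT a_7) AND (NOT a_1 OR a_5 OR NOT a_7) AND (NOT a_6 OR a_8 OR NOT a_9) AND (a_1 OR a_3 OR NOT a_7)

Unsatisfiable — no assignment works.

Case a_7 = True:
  (NOT a_5 OR NOT a_7) forces a_5 = False.
  (a_5 OR NOT a_9) forces a_9 = False.
  (NOT a_4 OR a_5 OR NOT a_7) forces a_4 = False.
  (a_4 OR NOT a_7 OR NOT a_8) forces a_8 = False.
  Clause (a_8) is falsified — contradiction.
Case a_7 = False:
  (a_8) forces a_8 = True.
  (NOT a_8 OR NOT a_9) forces a_9 = False.
  If a_1 = True:
    (NOT a_1 OR a_3 OR a_7) forces a_3 = True.
    clause (NOT a_1 OR NOT a_3 OR a_7) is falsified.
  If a_1 = False:
    (a_1 OR NOT a_3 OR a_7) forces a_3 = False.
    clause (a_1 OR a_3 OR a_7) is falsified.
  Every sub-case reaches a contradiction.
Both cases fail, so the formula is unsatisfiable.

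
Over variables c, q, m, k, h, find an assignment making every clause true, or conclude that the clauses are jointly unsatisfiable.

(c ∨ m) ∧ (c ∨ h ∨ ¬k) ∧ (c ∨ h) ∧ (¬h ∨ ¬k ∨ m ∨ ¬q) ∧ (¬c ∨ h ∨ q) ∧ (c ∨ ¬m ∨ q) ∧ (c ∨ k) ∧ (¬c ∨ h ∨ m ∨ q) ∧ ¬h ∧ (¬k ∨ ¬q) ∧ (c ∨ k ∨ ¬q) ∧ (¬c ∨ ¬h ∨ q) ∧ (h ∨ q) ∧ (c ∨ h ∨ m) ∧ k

No satisfying assignment exists.

Case k = True:
  (¬h) forces h = False.
  (c ∨ h ∨ ¬k) forces c = True.
  (¬c ∨ h ∨ q) forces q = True.
  Clause (¬k ∨ ¬q) is falsified — contradiction.
Case k = False:
  Clause (k) is falsified — contradiction.
Both cases fail, so the formula is unsatisfiable.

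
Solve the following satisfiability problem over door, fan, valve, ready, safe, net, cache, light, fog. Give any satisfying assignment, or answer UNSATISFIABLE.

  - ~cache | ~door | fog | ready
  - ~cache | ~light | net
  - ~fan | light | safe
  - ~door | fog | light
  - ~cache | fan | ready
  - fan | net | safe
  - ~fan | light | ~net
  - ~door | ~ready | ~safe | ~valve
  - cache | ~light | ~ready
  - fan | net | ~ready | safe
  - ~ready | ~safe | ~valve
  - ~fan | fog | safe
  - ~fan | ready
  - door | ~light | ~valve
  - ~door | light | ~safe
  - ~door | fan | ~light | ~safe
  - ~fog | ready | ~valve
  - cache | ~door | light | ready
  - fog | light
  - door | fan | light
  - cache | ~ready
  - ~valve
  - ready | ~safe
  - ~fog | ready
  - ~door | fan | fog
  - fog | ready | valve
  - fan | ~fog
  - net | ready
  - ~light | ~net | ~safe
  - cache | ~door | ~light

door: False; fan: True; valve: False; ready: True; safe: False; net: True; cache: True; light: True; fog: True

Unit clause (~valve) forces valve = False.
Set door = False.
Set fan = True.
  then (~fan | ready) forces ready = True.
  then (cache | ~ready) forces cache = True.
Set safe = False.
  then (~fan | light | safe) forces light = True.
  then (~fan | fog | safe) forces fog = True.
  then (~cache | ~light | net) forces net = True.
All clauses satisfied.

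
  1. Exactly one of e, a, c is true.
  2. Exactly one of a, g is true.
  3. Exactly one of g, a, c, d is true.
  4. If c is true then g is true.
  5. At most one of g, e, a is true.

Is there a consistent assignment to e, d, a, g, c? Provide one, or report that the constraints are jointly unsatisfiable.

e=F, d=F, a=T, g=F, c=F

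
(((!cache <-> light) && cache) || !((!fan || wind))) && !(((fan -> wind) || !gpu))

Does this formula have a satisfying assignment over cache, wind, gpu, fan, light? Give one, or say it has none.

cache=T, wind=F, gpu=T, fan=T, light=F

  ((!cache <-> light) && cache) || !((!fan || wind)) = True
    (!cache <-> light) && cache = True
      !cache <-> light = True
        !cache = False
    !((!fan || wind)) = True
      !fan || wind = False
        !fan = False
  !(((fan -> wind) || !gpu)) = True
    (fan -> wind) || !gpu = False
      fan -> wind = False
      !gpu = False
Both conjuncts True, so the formula holds.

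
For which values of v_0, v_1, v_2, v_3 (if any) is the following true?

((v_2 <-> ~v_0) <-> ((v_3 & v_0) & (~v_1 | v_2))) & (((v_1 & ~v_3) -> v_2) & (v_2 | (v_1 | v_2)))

v_0=T, v_1=T, v_2=T, v_3=F

  (v_2 <-> ~v_0) <-> ((v_3 & v_0) & (~v_1 | v_2)) = True
    v_2 <-> ~v_0 = False
      ~v_0 = False
    (v_3 & v_0) & (~v_1 | v_2) = False
      v_3 & v_0 = False
      ~v_1 | v_2 = True
        ~v_1 = False
  ((v_1 & ~v_3) -> v_2) & (v_2 | (v_1 | v_2)) = True
    (v_1 & ~v_3) -> v_2 = True
      v_1 & ~v_3 = True
        ~v_3 = True
    v_2 | (v_1 | v_2) = True
      v_1 | v_2 = True
Both conjuncts True, so the formula holds.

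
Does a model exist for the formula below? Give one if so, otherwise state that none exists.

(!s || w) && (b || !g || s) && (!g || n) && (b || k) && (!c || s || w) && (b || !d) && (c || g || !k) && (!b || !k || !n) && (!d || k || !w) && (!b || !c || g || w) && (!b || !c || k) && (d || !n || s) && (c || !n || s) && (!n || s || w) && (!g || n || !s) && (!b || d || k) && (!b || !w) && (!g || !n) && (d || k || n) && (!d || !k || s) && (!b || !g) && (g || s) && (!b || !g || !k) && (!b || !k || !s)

Set n = False.
  then (!g || n) forces g = False.
  then (g || s) forces s = True.
  then (!s || w) forces w = True.
  then (!b || !w) forces b = False.
  then (b || k) forces k = True.
  then (b || !d) forces d = False.
  then (c || g || !k) forces c = True.
All clauses satisfied.

n = False; c = True; b = False; s = True; d = False; g = False; w = True; k = True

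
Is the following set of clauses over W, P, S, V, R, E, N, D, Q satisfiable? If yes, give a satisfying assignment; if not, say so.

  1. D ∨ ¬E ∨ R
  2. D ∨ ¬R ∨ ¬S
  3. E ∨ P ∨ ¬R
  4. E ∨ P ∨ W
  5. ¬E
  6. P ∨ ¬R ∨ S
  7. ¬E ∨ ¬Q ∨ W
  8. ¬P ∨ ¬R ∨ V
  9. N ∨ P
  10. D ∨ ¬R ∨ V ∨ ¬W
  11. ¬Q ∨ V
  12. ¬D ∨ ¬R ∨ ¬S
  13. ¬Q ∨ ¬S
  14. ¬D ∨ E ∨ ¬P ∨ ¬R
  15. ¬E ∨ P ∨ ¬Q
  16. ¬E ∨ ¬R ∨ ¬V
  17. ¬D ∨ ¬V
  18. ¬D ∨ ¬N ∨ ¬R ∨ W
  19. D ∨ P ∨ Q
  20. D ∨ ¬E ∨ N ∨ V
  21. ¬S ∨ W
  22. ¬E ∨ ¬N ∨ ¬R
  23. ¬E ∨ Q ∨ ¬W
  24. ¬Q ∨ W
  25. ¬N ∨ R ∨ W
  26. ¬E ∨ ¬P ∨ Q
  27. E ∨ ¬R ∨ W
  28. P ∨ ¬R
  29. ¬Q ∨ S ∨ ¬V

Unit clause (¬E) forces E = False.
Set W = True.
Set P = True.
Set S = False.
Set V = False.
  then (¬P ∨ ¬R ∨ V) forces R = False.
  then (¬Q ∨ V) forces Q = False.
Set N = False.
Set D = True.
All clauses satisfied.

W = True, P = True, S = False, V = False, R = False, E = False, N = False, D = True, Q = False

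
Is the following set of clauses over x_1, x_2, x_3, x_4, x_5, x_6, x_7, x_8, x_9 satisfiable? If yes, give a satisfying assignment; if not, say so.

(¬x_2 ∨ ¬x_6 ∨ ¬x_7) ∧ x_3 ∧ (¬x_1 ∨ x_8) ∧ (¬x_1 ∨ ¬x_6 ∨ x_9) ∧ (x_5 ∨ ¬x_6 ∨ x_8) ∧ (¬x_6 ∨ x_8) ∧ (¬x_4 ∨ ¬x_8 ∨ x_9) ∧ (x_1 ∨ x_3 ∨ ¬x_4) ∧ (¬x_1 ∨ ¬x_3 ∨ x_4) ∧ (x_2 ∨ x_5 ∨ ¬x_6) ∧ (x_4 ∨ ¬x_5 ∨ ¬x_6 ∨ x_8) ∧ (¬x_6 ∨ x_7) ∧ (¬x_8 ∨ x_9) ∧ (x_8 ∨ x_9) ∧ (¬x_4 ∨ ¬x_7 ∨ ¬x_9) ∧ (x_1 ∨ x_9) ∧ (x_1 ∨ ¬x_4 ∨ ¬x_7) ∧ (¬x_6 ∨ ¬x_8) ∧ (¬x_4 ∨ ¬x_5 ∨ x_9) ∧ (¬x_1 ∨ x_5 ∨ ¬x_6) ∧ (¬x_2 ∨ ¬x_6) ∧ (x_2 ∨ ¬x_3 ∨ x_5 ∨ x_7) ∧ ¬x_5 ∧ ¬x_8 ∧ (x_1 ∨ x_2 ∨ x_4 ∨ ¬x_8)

x_1: False, x_2: True, x_3: True, x_4: False, x_5: False, x_6: False, x_7: False, x_8: False, x_9: True

Unit clause (x_3) forces x_3 = True.
Unit clause (¬x_5) forces x_5 = False.
Unit clause (¬x_8) forces x_8 = False.
In (¬x_1 ∨ x_8) only ¬x_1 is left, so x_1 = False.
In (x_5 ∨ ¬x_6 ∨ x_8) only ¬x_6 is left, so x_6 = False.
In (x_8 ∨ x_9) only x_9 is left, so x_9 = True.
Set x_2 = True.
Set x_4 = False.
Set x_7 = False.
All clauses satisfied.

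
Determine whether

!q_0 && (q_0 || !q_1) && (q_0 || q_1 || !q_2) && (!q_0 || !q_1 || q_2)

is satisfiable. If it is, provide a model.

Unit clause (!q_0) forces q_0 = False.
In (q_0 || !q_1) only !q_1 is left, so q_1 = False.
In (q_0 || q_1 || !q_2) only !q_2 is left, so q_2 = False.
Check each clause:
  (!q_0): !q_0 holds.
  (q_0 || !q_1): !q_1 holds.
  (q_0 || q_1 || !q_2): !q_2 holds.
  (!q_0 || !q_1 || q_2): !q_0 holds.
All clauses satisfied.

q_0 = False, q_1 = False, q_2 = False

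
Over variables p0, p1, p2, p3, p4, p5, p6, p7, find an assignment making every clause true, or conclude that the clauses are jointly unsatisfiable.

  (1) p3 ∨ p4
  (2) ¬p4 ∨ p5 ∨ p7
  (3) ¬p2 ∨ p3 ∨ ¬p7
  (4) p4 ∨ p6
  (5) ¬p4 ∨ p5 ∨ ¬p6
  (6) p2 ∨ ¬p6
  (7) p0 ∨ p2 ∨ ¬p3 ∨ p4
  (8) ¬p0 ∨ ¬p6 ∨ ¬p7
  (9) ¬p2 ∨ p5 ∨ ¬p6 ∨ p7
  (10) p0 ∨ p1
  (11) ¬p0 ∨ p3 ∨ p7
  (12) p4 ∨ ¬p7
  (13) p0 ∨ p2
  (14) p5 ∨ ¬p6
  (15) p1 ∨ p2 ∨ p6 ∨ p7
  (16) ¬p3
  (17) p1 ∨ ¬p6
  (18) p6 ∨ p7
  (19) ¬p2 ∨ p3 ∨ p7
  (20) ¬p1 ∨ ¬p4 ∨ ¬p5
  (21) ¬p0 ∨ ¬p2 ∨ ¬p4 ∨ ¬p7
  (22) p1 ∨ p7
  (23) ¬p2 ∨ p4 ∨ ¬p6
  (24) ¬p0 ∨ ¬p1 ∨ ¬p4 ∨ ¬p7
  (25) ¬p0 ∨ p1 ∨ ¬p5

Unit clause (¬p3) forces p3 = False.
In (p3 ∨ p4) only p4 is left, so p4 = True.
Try p0 = False:
  (p0 ∨ p1) forces p1 = True.
  (p0 ∨ p2) forces p2 = True.
  (¬p2 ∨ p3 ∨ ¬p7) forces p7 = False.
  clause (¬p2 ∨ p3 ∨ p7) is falsified — backtrack.
So p0 = True.
  then (¬p0 ∨ p3 ∨ p7) forces p7 = True.
  then (¬p0 ∨ ¬p2 ∨ ¬p4 ∨ ¬p7) forces p2 = False.
  then (¬p0 ∨ ¬p1 ∨ ¬p4 ∨ ¬p7) forces p1 = False.
  then (¬p0 ∨ p1 ∨ ¬p5) forces p5 = False.
  then (¬p4 ∨ p5 ∨ ¬p6) forces p6 = False.
All clauses satisfied.

p0=T, p1=F, p2=F, p3=F, p4=T, p5=F, p6=F, p7=T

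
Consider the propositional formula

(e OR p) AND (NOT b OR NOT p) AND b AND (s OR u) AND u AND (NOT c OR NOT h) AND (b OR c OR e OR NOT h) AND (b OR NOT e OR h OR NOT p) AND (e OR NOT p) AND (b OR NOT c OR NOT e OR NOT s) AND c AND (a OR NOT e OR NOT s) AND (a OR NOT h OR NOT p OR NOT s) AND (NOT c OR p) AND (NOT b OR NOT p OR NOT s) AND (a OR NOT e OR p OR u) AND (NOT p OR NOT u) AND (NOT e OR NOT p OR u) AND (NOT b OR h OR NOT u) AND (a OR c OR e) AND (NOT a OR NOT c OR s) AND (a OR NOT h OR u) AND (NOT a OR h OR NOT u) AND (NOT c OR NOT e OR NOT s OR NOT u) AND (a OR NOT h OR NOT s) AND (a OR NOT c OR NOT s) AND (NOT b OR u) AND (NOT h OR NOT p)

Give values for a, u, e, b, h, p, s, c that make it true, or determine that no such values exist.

Case c = True:
  (b) forces b = True.
  (NOT b OR NOT p) forces p = False.
  Clause (NOT c OR p) is falsified — contradiction.
Case c = False:
  Clause (c) is falsified — contradiction.
Both cases fail, so the formula is unsatisfiable.

No satisfying assignment exists.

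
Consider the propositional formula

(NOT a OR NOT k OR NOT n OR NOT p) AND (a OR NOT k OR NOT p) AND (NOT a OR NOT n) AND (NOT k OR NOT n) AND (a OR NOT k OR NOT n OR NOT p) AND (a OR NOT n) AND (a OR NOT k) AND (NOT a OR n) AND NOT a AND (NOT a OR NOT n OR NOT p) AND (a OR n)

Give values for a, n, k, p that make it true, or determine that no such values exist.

Case a = True:
  Clause (NOT a) is falsified — contradiction.
Case a = False:
  (a OR NOT n) forces n = False.
  Clause (a OR n) is falsified — contradiction.
Both cases fail, so the formula is unsatisfiable.

The formula is unsatisfiable.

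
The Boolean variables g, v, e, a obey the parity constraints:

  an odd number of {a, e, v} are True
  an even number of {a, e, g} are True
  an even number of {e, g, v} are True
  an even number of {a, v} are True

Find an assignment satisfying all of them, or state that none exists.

g = True, v = False, e = True, a = False

{a, e, v}: 1 true → odd ✓
{a, e, g}: 2 true → even ✓
{e, g, v}: 2 true → even ✓
{a, v}: 0 true → even ✓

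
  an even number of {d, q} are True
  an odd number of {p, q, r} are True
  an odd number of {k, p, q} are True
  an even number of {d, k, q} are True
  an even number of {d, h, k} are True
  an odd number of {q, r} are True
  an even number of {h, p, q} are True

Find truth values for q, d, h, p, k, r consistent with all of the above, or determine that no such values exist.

q = True; d = True; h = True; p = False; k = False; r = False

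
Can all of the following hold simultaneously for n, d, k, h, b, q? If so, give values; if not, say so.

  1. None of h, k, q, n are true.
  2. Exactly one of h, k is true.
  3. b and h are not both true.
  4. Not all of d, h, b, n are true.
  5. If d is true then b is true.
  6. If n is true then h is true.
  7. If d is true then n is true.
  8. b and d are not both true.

Case k = True:
  Constraint (1) is violated (k=T) — contradiction.
Case k = False:
  (1) forces h = False.
  Constraint (2) is violated (h=F, k=F) — contradiction.
Both cases fail — unsatisfiable.

No satisfying assignment exists.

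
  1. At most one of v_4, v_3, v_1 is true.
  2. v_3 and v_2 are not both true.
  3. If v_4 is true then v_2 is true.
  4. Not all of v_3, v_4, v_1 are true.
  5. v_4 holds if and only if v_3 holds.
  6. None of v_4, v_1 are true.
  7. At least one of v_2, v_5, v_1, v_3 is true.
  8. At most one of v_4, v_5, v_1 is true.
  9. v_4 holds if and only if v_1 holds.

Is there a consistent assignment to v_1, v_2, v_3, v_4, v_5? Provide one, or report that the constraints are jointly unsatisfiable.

v_1 = False, v_2 = True, v_3 = False, v_4 = False, v_5 = False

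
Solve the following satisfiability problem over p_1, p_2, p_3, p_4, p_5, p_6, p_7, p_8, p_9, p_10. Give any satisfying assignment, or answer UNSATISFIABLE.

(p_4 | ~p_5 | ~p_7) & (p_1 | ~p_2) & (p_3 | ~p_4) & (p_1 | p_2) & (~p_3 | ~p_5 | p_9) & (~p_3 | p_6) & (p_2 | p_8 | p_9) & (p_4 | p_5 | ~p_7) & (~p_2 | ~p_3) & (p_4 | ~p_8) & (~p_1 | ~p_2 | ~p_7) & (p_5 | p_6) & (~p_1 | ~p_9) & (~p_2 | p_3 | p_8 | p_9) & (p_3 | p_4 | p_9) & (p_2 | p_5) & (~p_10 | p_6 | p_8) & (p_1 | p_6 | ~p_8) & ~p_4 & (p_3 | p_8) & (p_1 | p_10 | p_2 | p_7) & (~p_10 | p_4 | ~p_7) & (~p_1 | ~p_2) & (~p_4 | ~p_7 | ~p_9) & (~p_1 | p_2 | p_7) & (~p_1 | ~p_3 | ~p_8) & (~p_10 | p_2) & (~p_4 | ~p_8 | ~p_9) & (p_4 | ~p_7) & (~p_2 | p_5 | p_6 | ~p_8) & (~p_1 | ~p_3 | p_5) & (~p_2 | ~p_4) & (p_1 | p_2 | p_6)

UNSATISFIABLE

Case p_1 = True:
  (~p_1 | ~p_9) forces p_9 = False.
  (~p_4) forces p_4 = False.
  (p_4 | ~p_8) forces p_8 = False.
  (p_2 | p_8 | p_9) forces p_2 = True.
  Clause (~p_1 | ~p_2) is falsified — contradiction.
Case p_1 = False:
  (p_1 | ~p_2) forces p_2 = False.
  Clause (p_1 | p_2) is falsified — contradiction.
Both cases fail, so the formula is unsatisfiable.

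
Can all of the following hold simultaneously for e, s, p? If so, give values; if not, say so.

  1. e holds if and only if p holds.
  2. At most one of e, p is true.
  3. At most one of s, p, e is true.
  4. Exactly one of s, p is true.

e = False; s = True; p = False

  (1) e=F, p=F — same ✓
  (2) {e, p}: 0 true — at most one ✓
  (3) {s, p, e}: 1 true — at most one ✓
  (4) {s, p}: 1 true — exactly one ✓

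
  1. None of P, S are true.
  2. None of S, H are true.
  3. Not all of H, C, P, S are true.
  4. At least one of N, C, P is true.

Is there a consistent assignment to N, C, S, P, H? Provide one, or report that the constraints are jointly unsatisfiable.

N = False; C = True; S = False; P = False; H = False

  (1) {P, S}: 0 true — none ✓
  (2) {S, H}: 0 true — none ✓
  (3) {H, C, P, S}: 1/4 true — not all ✓
  (4) {N, C, P}: 1 true — at least one ✓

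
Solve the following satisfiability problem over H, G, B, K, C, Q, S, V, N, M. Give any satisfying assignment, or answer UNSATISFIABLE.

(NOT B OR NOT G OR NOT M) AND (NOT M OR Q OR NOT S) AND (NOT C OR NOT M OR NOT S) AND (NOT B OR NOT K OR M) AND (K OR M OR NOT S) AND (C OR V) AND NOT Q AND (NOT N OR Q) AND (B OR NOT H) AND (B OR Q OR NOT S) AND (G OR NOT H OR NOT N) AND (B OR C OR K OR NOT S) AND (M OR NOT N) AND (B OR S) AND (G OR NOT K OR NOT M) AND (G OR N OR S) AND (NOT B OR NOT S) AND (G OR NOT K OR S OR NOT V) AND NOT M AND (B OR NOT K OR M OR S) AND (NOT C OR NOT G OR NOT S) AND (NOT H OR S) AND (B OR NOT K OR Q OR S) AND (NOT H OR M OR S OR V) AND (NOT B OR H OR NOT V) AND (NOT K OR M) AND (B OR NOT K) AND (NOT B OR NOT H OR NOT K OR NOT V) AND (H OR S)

Case Q = True:
  Clause (NOT Q) is falsified — contradiction.
Case Q = False:
  (NOT N OR Q) forces N = False.
  (NOT M) forces M = False.
  (NOT K OR M) forces K = False.
  (K OR M OR NOT S) forces S = False.
  (B OR S) forces B = True.
  (G OR N OR S) forces G = True.
  (NOT H OR S) forces H = False.
  Clause (H OR S) is falsified — contradiction.
Both cases fail, so the formula is unsatisfiable.

The formula is unsatisfiable.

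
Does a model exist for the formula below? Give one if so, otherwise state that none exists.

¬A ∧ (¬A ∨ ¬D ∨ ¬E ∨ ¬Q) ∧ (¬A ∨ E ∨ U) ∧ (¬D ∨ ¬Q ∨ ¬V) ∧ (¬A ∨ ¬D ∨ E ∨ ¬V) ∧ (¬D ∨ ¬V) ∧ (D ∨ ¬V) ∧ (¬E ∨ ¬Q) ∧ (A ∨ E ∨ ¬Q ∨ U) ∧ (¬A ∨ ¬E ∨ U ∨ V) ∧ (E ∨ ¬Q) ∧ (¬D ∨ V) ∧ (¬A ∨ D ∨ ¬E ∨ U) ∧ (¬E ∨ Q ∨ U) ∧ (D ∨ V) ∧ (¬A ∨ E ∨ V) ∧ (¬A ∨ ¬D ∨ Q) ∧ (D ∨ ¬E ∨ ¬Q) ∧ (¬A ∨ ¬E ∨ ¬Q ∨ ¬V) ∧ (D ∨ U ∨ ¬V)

No satisfying assignment exists.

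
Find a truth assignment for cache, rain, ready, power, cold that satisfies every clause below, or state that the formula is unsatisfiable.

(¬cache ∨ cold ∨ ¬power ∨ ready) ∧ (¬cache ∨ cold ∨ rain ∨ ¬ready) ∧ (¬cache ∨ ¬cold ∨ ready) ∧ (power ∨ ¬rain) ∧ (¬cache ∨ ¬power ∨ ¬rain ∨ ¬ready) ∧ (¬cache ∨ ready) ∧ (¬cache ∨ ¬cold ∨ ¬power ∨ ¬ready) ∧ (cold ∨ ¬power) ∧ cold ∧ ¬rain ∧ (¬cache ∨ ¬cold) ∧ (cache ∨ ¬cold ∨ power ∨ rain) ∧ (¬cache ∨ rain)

cache = False, rain = False, ready = True, power = True, cold = True

Unit clause (cold) forces cold = True.
Unit clause (¬rain) forces rain = False.
In (¬cache ∨ ¬cold) only ¬cache is left, so cache = False.
In (cache ∨ ¬cold ∨ power ∨ rain) only power is left, so power = True.
Set ready = True.
All clauses satisfied.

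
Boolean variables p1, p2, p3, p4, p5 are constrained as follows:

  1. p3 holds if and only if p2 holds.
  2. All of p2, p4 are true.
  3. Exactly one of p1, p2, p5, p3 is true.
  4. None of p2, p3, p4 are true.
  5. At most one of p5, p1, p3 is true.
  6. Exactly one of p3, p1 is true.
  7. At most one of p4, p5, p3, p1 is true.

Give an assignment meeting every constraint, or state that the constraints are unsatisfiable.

Case p2 = True:
  Constraint (4) is violated (p2=T) — contradiction.
Case p2 = False:
  Constraint (2) is violated (p2=F) — contradiction.
Both cases fail — unsatisfiable.

Unsatisfiable — no assignment works.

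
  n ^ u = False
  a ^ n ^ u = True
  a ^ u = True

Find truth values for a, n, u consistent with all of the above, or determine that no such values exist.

a: True, n: False, u: False

n ^ u = F ^ F = False ✓
a ^ n ^ u = T ^ F ^ F = True ✓
a ^ u = T ^ F = True ✓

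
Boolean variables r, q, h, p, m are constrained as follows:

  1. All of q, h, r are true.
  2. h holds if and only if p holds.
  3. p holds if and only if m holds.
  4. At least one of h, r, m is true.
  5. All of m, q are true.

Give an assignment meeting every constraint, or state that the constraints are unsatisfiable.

r = True; q = True; h = True; p = True; m = True

  (1) {q, h, r}: all 3 true ✓
  (2) h=T, p=T — same ✓
  (3) p=T, m=T — same ✓
  (4) {h, r, m}: 3 true — at least one ✓
  (5) {m, q}: all 2 true ✓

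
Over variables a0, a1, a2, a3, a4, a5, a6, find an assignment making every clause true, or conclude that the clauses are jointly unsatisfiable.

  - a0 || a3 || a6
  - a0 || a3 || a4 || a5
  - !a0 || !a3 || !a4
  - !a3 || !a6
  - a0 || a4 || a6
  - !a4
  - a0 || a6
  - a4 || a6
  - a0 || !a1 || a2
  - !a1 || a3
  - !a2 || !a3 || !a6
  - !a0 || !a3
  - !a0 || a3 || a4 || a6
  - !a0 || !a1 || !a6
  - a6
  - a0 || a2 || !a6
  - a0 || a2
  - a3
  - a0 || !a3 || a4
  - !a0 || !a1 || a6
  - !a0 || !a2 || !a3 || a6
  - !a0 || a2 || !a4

Case a3 = True:
  (!a3 || !a6) forces a6 = False.
  Clause (a6) is falsified — contradiction.
Case a3 = False:
  Clause (a3) is falsified — contradiction.
Both cases fail, so the formula is unsatisfiable.

Unsatisfiable — no assignment works.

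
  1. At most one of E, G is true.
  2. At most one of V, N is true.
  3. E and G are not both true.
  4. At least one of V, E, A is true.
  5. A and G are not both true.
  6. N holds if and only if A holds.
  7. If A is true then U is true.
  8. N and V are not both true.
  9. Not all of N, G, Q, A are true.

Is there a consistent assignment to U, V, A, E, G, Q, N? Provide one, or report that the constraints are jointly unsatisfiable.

U=T, V=T, A=F, E=F, G=T, Q=T, N=F

  (1) {E, G}: 1 true — at most one ✓
  (2) {V, N}: 1 true — at most one ✓
  (3) E=F, G=T — not both ✓
  (4) {V, E, A}: 1 true — at least one ✓
  (5) A=F, G=T — not both ✓
  (6) N=F, A=F — same ✓
  (7) A=F ⇒ U: vacuous ✓
  (8) N=F, V=T — not both ✓
  (9) {N, G, Q, A}: 2/4 true — not all ✓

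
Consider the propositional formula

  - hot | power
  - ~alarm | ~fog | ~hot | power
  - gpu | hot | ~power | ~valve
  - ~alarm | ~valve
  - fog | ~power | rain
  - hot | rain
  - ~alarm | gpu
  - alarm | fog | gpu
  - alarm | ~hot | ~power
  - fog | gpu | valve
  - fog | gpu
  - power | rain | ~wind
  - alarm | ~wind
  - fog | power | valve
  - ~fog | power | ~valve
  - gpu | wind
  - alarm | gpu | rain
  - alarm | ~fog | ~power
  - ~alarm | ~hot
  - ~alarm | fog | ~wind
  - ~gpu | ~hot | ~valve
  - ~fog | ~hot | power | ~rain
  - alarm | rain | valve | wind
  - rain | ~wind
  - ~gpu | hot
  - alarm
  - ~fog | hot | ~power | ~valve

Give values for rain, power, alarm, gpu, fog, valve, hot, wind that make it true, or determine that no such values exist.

Case alarm = True:
  (~alarm | ~valve) forces valve = False.
  (~alarm | gpu) forces gpu = True.
  (~alarm | ~hot) forces hot = False.
  Clause (~gpu | hot) is falsified — contradiction.
Case alarm = False:
  Clause (alarm) is falsified — contradiction.
Both cases fail, so the formula is unsatisfiable.

The formula is unsatisfiable.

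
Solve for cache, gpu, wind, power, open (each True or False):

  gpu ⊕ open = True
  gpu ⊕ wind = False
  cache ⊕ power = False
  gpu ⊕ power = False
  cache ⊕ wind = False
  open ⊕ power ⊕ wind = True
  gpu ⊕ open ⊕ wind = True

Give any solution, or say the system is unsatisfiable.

cache: False, gpu: False, wind: False, power: False, open: True

gpu ⊕ open = F ⊕ T = True ✓
gpu ⊕ wind = F ⊕ F = False ✓
cache ⊕ power = F ⊕ F = False ✓
gpu ⊕ power = F ⊕ F = False ✓
cache ⊕ wind = F ⊕ F = False ✓
open ⊕ power ⊕ wind = T ⊕ F ⊕ F = True ✓
gpu ⊕ open ⊕ wind = F ⊕ T ⊕ F = True ✓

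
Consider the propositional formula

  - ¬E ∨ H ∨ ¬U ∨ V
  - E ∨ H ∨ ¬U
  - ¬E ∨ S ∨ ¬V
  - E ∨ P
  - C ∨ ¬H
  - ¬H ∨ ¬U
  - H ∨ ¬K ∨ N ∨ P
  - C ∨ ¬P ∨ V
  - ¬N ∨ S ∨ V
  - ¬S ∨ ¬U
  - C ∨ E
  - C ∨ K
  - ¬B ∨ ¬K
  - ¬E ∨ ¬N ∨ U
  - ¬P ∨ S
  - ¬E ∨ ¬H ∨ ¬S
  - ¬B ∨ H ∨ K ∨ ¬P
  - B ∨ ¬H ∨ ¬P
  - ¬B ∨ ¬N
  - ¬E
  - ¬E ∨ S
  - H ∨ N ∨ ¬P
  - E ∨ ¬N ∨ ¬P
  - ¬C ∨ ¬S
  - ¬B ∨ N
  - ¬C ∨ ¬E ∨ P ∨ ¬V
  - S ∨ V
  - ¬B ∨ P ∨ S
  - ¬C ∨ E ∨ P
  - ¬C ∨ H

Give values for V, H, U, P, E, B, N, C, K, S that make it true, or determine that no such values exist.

Case E = True:
  Clause (¬E) is falsified — contradiction.
Case E = False:
  (E ∨ P) forces P = True.
  (C ∨ E) forces C = True.
  (¬P ∨ S) forces S = True.
  Clause (¬C ∨ ¬S) is falsified — contradiction.
Both cases fail, so the formula is unsatisfiable.

UNSATISFIABLE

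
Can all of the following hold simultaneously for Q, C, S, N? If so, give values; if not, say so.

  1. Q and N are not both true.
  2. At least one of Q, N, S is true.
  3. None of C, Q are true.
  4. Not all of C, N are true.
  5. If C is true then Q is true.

Q = False, C = False, S = False, N = True

  (1) Q=F, N=T — not both ✓
  (2) {Q, N, S}: 1 true — at least one ✓
  (3) {C, Q}: 0 true — none ✓
  (4) {C, N}: 1/2 true — not all ✓
  (5) C=F ⇒ Q: vacuous ✓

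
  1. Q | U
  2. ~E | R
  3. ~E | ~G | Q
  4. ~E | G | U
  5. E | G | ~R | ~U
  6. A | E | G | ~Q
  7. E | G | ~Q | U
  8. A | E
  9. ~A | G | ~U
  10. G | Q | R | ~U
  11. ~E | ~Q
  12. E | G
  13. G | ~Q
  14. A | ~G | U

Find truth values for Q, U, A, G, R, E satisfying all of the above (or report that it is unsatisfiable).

Q = True; U = True; A = True; G = True; R = False; E = False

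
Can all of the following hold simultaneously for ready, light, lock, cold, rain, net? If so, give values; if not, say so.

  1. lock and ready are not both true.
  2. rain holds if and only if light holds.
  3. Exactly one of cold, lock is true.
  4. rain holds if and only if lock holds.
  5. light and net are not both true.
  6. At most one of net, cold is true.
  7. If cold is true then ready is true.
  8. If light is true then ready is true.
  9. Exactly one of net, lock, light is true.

The formula is unsatisfiable.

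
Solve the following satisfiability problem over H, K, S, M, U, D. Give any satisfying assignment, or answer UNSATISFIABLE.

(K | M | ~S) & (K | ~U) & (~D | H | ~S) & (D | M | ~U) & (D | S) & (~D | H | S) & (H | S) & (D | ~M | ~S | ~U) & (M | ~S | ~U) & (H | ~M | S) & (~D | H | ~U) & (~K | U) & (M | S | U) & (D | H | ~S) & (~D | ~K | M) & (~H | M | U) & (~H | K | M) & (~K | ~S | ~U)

H=T, K=T, S=F, M=T, U=T, D=T

Try H = False:
  (H | S) forces S = True.
  (~D | H | ~S) forces D = False.
  clause (D | H | ~S) is falsified — backtrack.
So H = True.
Set K = True.
  then (~K | U) forces U = True.
  then (~K | ~S | ~U) forces S = False.
  then (D | S) forces D = True.
  then (~D | ~K | M) forces M = True.
All clauses satisfied.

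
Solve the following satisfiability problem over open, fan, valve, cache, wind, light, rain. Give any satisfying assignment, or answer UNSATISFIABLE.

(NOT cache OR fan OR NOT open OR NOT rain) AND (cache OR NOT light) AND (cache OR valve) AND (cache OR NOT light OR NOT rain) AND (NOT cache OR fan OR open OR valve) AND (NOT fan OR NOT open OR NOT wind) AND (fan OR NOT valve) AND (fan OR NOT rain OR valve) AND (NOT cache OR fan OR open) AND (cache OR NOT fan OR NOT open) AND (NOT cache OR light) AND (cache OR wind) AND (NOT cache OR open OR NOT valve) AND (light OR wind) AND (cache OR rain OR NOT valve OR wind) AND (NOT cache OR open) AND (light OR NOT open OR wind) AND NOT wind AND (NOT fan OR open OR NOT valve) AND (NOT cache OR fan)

open = True; fan = True; valve = True; cache = True; wind = False; light = True; rain = True

Unit clause (NOT wind) forces wind = False.
In (cache OR wind) only cache is left, so cache = True.
In (light OR wind) only light is left, so light = True.
In (NOT cache OR open) only open is left, so open = True.
In (NOT cache OR fan) only fan is left, so fan = True.
Set valve = True.
Set rain = True.
All clauses satisfied.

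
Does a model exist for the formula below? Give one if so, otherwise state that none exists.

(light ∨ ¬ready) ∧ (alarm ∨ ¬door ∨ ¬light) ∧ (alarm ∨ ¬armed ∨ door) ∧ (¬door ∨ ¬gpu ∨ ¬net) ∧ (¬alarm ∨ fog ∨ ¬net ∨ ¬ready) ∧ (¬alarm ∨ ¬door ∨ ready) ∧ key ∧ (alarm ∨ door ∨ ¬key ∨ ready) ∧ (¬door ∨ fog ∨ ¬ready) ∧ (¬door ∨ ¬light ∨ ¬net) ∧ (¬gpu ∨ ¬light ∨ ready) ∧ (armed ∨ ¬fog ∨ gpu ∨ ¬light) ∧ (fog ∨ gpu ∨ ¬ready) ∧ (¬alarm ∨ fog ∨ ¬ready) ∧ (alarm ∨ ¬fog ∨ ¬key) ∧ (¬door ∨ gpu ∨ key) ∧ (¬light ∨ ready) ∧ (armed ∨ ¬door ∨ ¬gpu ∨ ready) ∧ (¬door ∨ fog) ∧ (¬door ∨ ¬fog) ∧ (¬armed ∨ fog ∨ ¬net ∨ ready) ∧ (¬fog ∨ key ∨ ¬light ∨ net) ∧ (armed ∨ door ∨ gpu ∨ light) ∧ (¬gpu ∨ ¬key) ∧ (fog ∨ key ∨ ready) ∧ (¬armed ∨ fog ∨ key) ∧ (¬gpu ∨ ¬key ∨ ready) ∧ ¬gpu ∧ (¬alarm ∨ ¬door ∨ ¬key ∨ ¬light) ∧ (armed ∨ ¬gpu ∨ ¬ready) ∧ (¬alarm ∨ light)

Unit clause (key) forces key = True.
In (¬gpu ∨ ¬key) only ¬gpu is left, so gpu = False.
Set ready = True.
  then (light ∨ ¬ready) forces light = True.
  then (fog ∨ gpu ∨ ¬ready) forces fog = True.
  then (alarm ∨ ¬fog ∨ ¬key) forces alarm = True.
  then (¬door ∨ ¬fog) forces door = False.
  then (armed ∨ ¬fog ∨ gpu ∨ ¬light) forces armed = True.
Set net = False.
All clauses satisfied.

ready=T; net=F; alarm=T; fog=T; armed=T; light=T; key=T; gpu=F; door=F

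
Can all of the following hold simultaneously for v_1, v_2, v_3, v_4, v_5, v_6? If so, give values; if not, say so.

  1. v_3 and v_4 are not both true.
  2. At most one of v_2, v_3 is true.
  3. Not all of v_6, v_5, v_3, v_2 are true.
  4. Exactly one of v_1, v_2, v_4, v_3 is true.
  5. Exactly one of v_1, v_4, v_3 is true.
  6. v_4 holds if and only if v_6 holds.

v_1 = False, v_2 = False, v_3 = False, v_4 = True, v_5 = True, v_6 = True

  (1) v_3=F, v_4=T — not both ✓
  (2) {v_2, v_3}: 0 true — at most one ✓
  (3) {v_6, v_5, v_3, v_2}: 2/4 true — not all ✓
  (4) {v_1, v_2, v_4, v_3}: 1 true — exactly one ✓
  (5) {v_1, v_4, v_3}: 1 true — exactly one ✓
  (6) v_4=T, v_6=T — same ✓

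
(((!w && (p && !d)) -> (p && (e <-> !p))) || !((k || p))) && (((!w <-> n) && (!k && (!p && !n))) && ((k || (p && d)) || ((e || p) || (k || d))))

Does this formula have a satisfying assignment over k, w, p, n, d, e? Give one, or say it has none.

k = False, w = True, p = False, n = False, d = True, e = False

  ((!w && (p && !d)) -> (p && (e <-> !p))) || !((k || p)) = True
    (!w && (p && !d)) -> (p && (e <-> !p)) = True
      !w && (p && !d) = False
        !w = False
        p && !d = False
          !d = False
      p && (e <-> !p) = False
        e <-> !p = False
          !p = True
    !((k || p)) = True
      k || p = False
  ((!w <-> n) && (!k && (!p && !n))) && ((k || (p && d)) || ((e || p) || (k || d))) = True
    (!w <-> n) && (!k && (!p && !n)) = True
      !w <-> n = True
        !w = False
      !k && (!p && !n) = True
        !k = True
        !p && !n = True
          !p = True
          !n = True
    (k || (p && d)) || ((e || p) || (k || d)) = True
      k || (p && d) = False
        p && d = False
      (e || p) || (k || d) = True
        e || p = False
        k || d = True
Both conjuncts True, so the formula holds.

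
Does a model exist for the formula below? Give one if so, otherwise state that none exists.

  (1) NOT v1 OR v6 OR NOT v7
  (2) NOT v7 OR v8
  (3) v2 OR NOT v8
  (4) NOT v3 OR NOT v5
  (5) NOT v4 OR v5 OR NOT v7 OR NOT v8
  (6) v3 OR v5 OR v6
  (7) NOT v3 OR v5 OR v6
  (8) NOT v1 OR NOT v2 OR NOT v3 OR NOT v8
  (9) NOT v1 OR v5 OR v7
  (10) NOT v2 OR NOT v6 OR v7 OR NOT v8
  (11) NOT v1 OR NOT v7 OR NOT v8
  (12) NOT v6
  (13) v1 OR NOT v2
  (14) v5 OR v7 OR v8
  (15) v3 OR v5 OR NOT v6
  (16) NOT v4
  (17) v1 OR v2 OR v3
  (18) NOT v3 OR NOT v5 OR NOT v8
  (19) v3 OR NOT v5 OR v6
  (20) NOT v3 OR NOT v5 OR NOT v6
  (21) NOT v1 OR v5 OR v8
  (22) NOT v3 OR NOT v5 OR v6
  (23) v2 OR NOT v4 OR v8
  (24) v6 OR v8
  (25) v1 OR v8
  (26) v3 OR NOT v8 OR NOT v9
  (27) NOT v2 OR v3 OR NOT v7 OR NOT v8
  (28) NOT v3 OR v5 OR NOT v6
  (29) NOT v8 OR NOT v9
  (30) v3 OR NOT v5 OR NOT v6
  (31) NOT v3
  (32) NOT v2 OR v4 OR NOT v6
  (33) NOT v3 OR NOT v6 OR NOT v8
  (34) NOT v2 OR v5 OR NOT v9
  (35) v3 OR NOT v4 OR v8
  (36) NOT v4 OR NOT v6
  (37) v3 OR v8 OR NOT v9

UNSATISFIABLE

Case v3 = True:
  Clause (NOT v3) is falsified — contradiction.
Case v3 = False:
  (NOT v6) forces v6 = False.
  (v3 OR v5 OR v6) forces v5 = True.
  Clause (v3 OR NOT v5 OR v6) is falsified — contradiction.
Both cases fail, so the formula is unsatisfiable.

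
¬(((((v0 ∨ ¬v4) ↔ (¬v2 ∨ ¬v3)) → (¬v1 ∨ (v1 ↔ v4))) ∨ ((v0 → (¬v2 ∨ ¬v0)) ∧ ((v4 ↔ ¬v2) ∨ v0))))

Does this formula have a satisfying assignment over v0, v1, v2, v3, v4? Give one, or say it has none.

v0: True, v1: True, v2: True, v3: False, v4: False

  ¬(((((v0 ∨ ¬v4) ↔ (¬v2 ∨ ¬v3)) → (¬v1 ∨ (v1 ↔ v4))) ∨ ((v0 → (¬v2 ∨ ¬v0)) ∧ ((v4 ↔ ¬v2) ∨ v0)))) = True
    (((v0 ∨ ¬v4) ↔ (¬v2 ∨ ¬v3)) → (¬v1 ∨ (v1 ↔ v4))) ∨ ((v0 → (¬v2 ∨ ¬v0)) ∧ ((v4 ↔ ¬v2) ∨ v0)) = False
      ((v0 ∨ ¬v4) ↔ (¬v2 ∨ ¬v3)) → (¬v1 ∨ (v1 ↔ v4)) = False
        (v0 ∨ ¬v4) ↔ (¬v2 ∨ ¬v3) = True
          v0 ∨ ¬v4 = True
            ¬v4 = True
          ¬v2 ∨ ¬v3 = True
            ¬v2 = False
            ¬v3 = True
        ¬v1 ∨ (v1 ↔ v4) = False
          ¬v1 = False
          v1 ↔ v4 = False
      (v0 → (¬v2 ∨ ¬v0)) ∧ ((v4 ↔ ¬v2) ∨ v0) = False
        v0 → (¬v2 ∨ ¬v0) = False
          ¬v2 ∨ ¬v0 = False
            ¬v2 = False
            ¬v0 = False
        (v4 ↔ ¬v2) ∨ v0 = True
          v4 ↔ ¬v2 = True
            ¬v2 = False
The formula evaluates to True.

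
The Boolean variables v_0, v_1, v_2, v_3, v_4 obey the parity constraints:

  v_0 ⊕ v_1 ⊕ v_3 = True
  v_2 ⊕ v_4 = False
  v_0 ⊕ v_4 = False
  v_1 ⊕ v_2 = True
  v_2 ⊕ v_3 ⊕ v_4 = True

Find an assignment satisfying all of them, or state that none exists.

No satisfying assignment exists.

Adding constraints 1, 3, 4, 5 mod 2: every variable appears an even number of times on the left, so the left side is 0.
But the right sides sum to 1 (mod 2). 0 ≠ 1 — the system is inconsistent.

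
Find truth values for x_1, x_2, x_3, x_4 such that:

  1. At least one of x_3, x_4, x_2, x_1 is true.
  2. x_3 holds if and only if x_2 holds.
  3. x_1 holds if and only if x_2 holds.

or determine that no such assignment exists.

x_1 = True, x_2 = True, x_3 = True, x_4 = True

  (1) {x_3, x_4, x_2, x_1}: 4 true — at least one ✓
  (2) x_3=T, x_2=T — same ✓
  (3) x_1=T, x_2=T — same ✓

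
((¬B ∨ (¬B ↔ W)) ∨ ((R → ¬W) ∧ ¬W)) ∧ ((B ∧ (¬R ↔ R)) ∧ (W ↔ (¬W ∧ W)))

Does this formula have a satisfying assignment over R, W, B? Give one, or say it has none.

UNSATISFIABLE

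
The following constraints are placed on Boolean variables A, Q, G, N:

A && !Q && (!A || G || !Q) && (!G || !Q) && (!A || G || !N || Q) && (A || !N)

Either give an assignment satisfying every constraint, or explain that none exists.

Unit clause (A) forces A = True.
Unit clause (!Q) forces Q = False.
Set G = True.
Set N = False.
Check each clause:
  (A): A holds.
  (!Q): !Q holds.
  (!A || G || !Q): G holds.
  (!G || !Q): !Q holds.
  (!A || G || !N || Q): G holds.
  (A || !N): A holds.
All clauses satisfied.

A=T; Q=F; G=T; N=F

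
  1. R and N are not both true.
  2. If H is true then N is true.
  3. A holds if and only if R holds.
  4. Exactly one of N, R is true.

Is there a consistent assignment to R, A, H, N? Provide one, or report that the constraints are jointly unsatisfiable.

R = False; A = False; H = False; N = True

  (1) R=F, N=T — not both ✓
  (2) H=F ⇒ N: vacuous ✓
  (3) A=F, R=F — same ✓
  (4) {N, R}: 1 true — exactly one ✓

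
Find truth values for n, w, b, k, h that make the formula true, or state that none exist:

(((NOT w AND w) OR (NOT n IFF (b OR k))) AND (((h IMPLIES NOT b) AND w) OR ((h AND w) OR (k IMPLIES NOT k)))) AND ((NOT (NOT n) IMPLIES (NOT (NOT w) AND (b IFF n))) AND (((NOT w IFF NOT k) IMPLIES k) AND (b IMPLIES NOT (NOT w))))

n = False, w = True, b = True, k = True, h = False

  ((NOT w AND w) OR (NOT n IFF (b OR k))) AND (((h IMPLIES NOT b) AND w) OR ((h AND w) OR (k IMPLIES NOT k))) = True
    (NOT w AND w) OR (NOT n IFF (b OR k)) = True
      NOT w AND w = False
        NOT w = False
      NOT n IFF (b OR k) = True
        NOT n = True
        b OR k = True
    ((h IMPLIES NOT b) AND w) OR ((h AND w) OR (k IMPLIES NOT k)) = True
      (h IMPLIES NOT b) AND w = True
        h IMPLIES NOT b = True
          NOT b = False
      (h AND w) OR (k IMPLIES NOT k) = False
        h AND w = False
        k IMPLIES NOT k = False
          NOT k = False
  (NOT (NOT n) IMPLIES (NOT (NOT w) AND (b IFF n))) AND (((NOT w IFF NOT k) IMPLIES k) AND (b IMPLIES NOT (NOT w))) = True
    NOT (NOT n) IMPLIES (NOT (NOT w) AND (b IFF n)) = True
      NOT (NOT n) = False
        NOT n = True
      NOT (NOT w) AND (b IFF n) = False
        NOT (NOT w) = True
          NOT w = False
        b IFF n = False
    ((NOT w IFF NOT k) IMPLIES k) AND (b IMPLIES NOT (NOT w)) = True
      (NOT w IFF NOT k) IMPLIES k = True
        NOT w IFF NOT k = True
          NOT w = False
          NOT k = False
      b IMPLIES NOT (NOT w) = True
        NOT (NOT w) = True
          NOT w = False
Both conjuncts True, so the formula holds.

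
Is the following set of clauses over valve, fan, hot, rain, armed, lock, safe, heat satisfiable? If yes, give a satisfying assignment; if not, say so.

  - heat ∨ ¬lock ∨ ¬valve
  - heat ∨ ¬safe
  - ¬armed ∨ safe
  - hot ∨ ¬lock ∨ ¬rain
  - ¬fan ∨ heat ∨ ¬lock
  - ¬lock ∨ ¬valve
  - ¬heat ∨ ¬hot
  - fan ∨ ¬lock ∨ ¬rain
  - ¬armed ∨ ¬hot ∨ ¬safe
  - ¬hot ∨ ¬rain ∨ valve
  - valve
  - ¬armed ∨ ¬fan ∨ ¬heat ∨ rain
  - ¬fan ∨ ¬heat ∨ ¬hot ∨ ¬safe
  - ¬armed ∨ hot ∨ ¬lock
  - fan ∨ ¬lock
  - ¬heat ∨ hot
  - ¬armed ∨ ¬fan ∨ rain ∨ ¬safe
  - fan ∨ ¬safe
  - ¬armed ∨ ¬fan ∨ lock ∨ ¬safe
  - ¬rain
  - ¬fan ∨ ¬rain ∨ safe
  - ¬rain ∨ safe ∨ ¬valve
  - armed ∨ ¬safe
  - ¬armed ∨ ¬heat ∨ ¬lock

valve: True, fan: False, hot: True, rain: False, armed: False, lock: False, safe: False, heat: False

Unit clause (valve) forces valve = True.
Unit clause (¬rain) forces rain = False.
In (¬lock ∨ ¬valve) only ¬lock is left, so lock = False.
Set fan = False.
  then (fan ∨ ¬safe) forces safe = False.
  then (¬armed ∨ safe) forces armed = False.
Set hot = True.
  then (¬heat ∨ ¬hot) forces heat = False.
All clauses satisfied.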